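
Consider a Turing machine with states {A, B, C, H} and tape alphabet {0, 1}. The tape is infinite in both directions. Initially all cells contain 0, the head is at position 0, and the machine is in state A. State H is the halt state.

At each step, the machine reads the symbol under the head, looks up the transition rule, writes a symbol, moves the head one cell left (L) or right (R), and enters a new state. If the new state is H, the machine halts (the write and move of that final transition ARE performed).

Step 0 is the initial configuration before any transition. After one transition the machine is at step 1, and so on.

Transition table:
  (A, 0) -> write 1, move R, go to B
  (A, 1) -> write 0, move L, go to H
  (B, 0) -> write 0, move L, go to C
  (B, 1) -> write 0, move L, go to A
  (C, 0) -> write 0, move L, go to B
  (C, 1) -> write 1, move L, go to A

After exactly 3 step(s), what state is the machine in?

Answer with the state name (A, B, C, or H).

Step 1: in state A at pos 0, read 0 -> (A,0)->write 1,move R,goto B. Now: state=B, head=1, tape[-1..2]=0100 (head:   ^)
Step 2: in state B at pos 1, read 0 -> (B,0)->write 0,move L,goto C. Now: state=C, head=0, tape[-1..2]=0100 (head:  ^)
Step 3: in state C at pos 0, read 1 -> (C,1)->write 1,move L,goto A. Now: state=A, head=-1, tape[-2..2]=00100 (head:  ^)

Answer: A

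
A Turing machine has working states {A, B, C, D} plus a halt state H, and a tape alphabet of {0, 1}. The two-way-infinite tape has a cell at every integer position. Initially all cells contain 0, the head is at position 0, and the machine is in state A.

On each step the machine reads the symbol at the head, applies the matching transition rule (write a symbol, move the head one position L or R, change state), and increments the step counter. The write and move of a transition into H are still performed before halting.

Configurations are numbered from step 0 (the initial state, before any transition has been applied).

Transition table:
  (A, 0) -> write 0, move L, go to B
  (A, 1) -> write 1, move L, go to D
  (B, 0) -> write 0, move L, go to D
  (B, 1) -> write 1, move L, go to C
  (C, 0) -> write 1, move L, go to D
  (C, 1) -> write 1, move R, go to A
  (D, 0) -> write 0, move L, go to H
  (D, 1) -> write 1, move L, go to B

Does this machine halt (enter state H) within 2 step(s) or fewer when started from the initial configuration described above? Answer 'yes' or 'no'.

Answer: no

Derivation:
Step 1: in state A at pos 0, read 0 -> (A,0)->write 0,move L,goto B. Now: state=B, head=-1, tape[-2..1]=0000 (head:  ^)
Step 2: in state B at pos -1, read 0 -> (B,0)->write 0,move L,goto D. Now: state=D, head=-2, tape[-3..1]=00000 (head:  ^)
After 2 step(s): state = D (not H) -> not halted within 2 -> no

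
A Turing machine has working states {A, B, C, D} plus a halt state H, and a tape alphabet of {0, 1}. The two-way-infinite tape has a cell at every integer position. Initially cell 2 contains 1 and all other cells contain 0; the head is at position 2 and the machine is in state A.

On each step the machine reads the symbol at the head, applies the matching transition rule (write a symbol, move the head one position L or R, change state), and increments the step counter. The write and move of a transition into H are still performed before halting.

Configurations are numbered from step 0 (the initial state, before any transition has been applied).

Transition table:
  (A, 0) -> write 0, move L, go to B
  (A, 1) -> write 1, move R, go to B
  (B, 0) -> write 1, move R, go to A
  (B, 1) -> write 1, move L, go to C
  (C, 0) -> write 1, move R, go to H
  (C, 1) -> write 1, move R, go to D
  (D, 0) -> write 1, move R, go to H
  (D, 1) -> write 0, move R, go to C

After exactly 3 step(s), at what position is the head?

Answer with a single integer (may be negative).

Answer: 3

Derivation:
Step 1: in state A at pos 2, read 1 -> (A,1)->write 1,move R,goto B. Now: state=B, head=3, tape[1..4]=0100 (head:   ^)
Step 2: in state B at pos 3, read 0 -> (B,0)->write 1,move R,goto A. Now: state=A, head=4, tape[1..5]=01100 (head:    ^)
Step 3: in state A at pos 4, read 0 -> (A,0)->write 0,move L,goto B. Now: state=B, head=3, tape[1..5]=01100 (head:   ^)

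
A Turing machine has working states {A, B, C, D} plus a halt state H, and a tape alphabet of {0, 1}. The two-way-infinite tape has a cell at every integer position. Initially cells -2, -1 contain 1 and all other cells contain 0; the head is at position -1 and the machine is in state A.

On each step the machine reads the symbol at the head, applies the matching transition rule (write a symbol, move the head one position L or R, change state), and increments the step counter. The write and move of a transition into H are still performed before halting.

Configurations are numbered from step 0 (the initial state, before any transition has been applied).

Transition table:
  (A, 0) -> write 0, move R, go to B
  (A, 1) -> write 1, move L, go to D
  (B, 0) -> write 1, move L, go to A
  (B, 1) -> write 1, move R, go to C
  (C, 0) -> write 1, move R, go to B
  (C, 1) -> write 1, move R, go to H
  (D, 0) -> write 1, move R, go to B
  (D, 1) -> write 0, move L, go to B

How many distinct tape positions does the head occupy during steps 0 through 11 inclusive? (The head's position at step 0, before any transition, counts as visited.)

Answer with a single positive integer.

Step 1: in state A at pos -1, read 1 -> (A,1)->write 1,move L,goto D. Now: state=D, head=-2, tape[-3..0]=0110 (head:  ^)
Step 2: in state D at pos -2, read 1 -> (D,1)->write 0,move L,goto B. Now: state=B, head=-3, tape[-4..0]=00010 (head:  ^)
Step 3: in state B at pos -3, read 0 -> (B,0)->write 1,move L,goto A. Now: state=A, head=-4, tape[-5..0]=001010 (head:  ^)
Step 4: in state A at pos -4, read 0 -> (A,0)->write 0,move R,goto B. Now: state=B, head=-3, tape[-5..0]=001010 (head:   ^)
Step 5: in state B at pos -3, read 1 -> (B,1)->write 1,move R,goto C. Now: state=C, head=-2, tape[-5..0]=001010 (head:    ^)
Step 6: in state C at pos -2, read 0 -> (C,0)->write 1,move R,goto B. Now: state=B, head=-1, tape[-5..0]=001110 (head:     ^)
Step 7: in state B at pos -1, read 1 -> (B,1)->write 1,move R,goto C. Now: state=C, head=0, tape[-5..1]=0011100 (head:      ^)
Step 8: in state C at pos 0, read 0 -> (C,0)->write 1,move R,goto B. Now: state=B, head=1, tape[-5..2]=00111100 (head:       ^)
Step 9: in state B at pos 1, read 0 -> (B,0)->write 1,move L,goto A. Now: state=A, head=0, tape[-5..2]=00111110 (head:      ^)
Step 10: in state A at pos 0, read 1 -> (A,1)->write 1,move L,goto D. Now: state=D, head=-1, tape[-5..2]=00111110 (head:     ^)
Step 11: in state D at pos -1, read 1 -> (D,1)->write 0,move L,goto B. Now: state=B, head=-2, tape[-5..2]=00110110 (head:    ^)
Head positions at steps 0..11: starting at -1, distinct positions visited = {-4, -3, -2, -1, 0, 1} -> 6 position(s)

Answer: 6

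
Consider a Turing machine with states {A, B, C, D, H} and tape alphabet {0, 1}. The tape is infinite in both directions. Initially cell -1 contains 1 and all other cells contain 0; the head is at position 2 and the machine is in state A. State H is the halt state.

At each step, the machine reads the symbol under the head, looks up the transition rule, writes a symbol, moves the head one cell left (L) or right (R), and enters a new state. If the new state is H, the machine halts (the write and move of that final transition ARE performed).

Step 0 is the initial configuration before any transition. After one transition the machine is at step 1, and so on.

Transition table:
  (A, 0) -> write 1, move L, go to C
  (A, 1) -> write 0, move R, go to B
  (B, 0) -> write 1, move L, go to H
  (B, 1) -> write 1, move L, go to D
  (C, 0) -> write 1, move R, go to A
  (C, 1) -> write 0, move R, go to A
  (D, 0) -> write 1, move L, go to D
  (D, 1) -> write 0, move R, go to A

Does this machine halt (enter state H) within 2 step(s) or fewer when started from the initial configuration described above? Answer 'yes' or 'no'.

Answer: no

Derivation:
Step 1: in state A at pos 2, read 0 -> (A,0)->write 1,move L,goto C. Now: state=C, head=1, tape[-2..3]=010010 (head:    ^)
Step 2: in state C at pos 1, read 0 -> (C,0)->write 1,move R,goto A. Now: state=A, head=2, tape[-2..3]=010110 (head:     ^)
After 2 step(s): state = A (not H) -> not halted within 2 -> no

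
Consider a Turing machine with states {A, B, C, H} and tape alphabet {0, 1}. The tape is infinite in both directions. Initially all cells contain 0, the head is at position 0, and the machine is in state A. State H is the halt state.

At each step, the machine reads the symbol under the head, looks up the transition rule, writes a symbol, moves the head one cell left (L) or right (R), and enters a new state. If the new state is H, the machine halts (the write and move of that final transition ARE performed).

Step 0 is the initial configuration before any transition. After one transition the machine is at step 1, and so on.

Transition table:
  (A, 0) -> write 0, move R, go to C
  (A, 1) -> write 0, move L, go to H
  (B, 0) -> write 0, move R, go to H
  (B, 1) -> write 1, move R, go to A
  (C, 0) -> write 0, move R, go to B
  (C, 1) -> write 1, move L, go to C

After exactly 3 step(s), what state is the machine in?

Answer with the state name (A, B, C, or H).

Answer: H

Derivation:
Step 1: in state A at pos 0, read 0 -> (A,0)->write 0,move R,goto C. Now: state=C, head=1, tape[-1..2]=0000 (head:   ^)
Step 2: in state C at pos 1, read 0 -> (C,0)->write 0,move R,goto B. Now: state=B, head=2, tape[-1..3]=00000 (head:    ^)
Step 3: in state B at pos 2, read 0 -> (B,0)->write 0,move R,goto H. Now: state=H, head=3, tape[-1..4]=000000 (head:     ^)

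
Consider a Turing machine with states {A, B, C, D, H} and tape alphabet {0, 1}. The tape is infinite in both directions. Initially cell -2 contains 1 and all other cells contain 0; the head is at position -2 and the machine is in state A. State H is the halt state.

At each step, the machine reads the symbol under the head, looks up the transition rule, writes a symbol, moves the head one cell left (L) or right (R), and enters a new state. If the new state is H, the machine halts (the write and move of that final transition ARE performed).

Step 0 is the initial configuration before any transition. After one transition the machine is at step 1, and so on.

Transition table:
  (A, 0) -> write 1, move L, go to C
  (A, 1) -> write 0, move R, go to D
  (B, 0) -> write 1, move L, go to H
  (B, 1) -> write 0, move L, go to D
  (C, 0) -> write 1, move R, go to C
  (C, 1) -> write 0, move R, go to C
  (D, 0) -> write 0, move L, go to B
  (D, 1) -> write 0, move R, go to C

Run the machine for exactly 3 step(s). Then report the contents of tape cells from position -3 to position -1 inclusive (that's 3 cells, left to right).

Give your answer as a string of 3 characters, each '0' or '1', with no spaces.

Step 1: in state A at pos -2, read 1 -> (A,1)->write 0,move R,goto D. Now: state=D, head=-1, tape[-3..0]=0000 (head:   ^)
Step 2: in state D at pos -1, read 0 -> (D,0)->write 0,move L,goto B. Now: state=B, head=-2, tape[-3..0]=0000 (head:  ^)
Step 3: in state B at pos -2, read 0 -> (B,0)->write 1,move L,goto H. Now: state=H, head=-3, tape[-4..0]=00100 (head:  ^)

Answer: 010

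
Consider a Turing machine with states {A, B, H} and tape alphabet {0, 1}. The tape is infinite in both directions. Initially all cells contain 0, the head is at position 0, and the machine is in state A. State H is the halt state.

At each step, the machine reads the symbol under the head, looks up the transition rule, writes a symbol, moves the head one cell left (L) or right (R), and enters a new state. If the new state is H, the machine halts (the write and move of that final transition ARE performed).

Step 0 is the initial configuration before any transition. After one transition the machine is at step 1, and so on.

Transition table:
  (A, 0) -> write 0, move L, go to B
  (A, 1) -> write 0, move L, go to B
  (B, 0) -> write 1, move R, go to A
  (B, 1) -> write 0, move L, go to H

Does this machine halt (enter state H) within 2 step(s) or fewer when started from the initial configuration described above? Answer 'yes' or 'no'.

Step 1: in state A at pos 0, read 0 -> (A,0)->write 0,move L,goto B. Now: state=B, head=-1, tape[-2..1]=0000 (head:  ^)
Step 2: in state B at pos -1, read 0 -> (B,0)->write 1,move R,goto A. Now: state=A, head=0, tape[-2..1]=0100 (head:   ^)
After 2 step(s): state = A (not H) -> not halted within 2 -> no

Answer: no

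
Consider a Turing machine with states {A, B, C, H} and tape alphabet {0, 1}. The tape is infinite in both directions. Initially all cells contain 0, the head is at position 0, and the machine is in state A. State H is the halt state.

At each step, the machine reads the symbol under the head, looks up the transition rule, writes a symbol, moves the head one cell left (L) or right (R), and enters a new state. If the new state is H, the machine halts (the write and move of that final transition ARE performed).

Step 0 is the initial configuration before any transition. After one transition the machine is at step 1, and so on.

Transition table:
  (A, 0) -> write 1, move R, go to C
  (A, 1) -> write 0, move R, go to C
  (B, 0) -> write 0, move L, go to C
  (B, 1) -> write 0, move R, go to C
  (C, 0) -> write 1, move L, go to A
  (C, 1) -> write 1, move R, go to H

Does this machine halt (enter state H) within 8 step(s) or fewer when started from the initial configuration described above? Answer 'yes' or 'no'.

Answer: yes

Derivation:
Step 1: in state A at pos 0, read 0 -> (A,0)->write 1,move R,goto C. Now: state=C, head=1, tape[-1..2]=0100 (head:   ^)
Step 2: in state C at pos 1, read 0 -> (C,0)->write 1,move L,goto A. Now: state=A, head=0, tape[-1..2]=0110 (head:  ^)
Step 3: in state A at pos 0, read 1 -> (A,1)->write 0,move R,goto C. Now: state=C, head=1, tape[-1..2]=0010 (head:   ^)
Step 4: in state C at pos 1, read 1 -> (C,1)->write 1,move R,goto H. Now: state=H, head=2, tape[-1..3]=00100 (head:    ^)
State H reached at step 4; 4 <= 8 -> yes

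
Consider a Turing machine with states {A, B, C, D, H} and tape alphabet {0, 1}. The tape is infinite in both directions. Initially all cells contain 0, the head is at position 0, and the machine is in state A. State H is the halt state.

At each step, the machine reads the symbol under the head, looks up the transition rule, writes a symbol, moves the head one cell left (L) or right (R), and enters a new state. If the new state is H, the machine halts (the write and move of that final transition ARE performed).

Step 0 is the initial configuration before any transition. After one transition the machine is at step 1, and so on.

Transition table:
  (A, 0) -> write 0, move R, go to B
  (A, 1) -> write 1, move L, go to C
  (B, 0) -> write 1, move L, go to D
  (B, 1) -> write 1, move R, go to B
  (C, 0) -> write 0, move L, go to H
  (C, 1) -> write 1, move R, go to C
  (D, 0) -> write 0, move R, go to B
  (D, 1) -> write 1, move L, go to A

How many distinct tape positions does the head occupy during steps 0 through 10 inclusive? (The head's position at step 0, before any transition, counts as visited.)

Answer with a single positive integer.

Step 1: in state A at pos 0, read 0 -> (A,0)->write 0,move R,goto B. Now: state=B, head=1, tape[-1..2]=0000 (head:   ^)
Step 2: in state B at pos 1, read 0 -> (B,0)->write 1,move L,goto D. Now: state=D, head=0, tape[-1..2]=0010 (head:  ^)
Step 3: in state D at pos 0, read 0 -> (D,0)->write 0,move R,goto B. Now: state=B, head=1, tape[-1..2]=0010 (head:   ^)
Step 4: in state B at pos 1, read 1 -> (B,1)->write 1,move R,goto B. Now: state=B, head=2, tape[-1..3]=00100 (head:    ^)
Step 5: in state B at pos 2, read 0 -> (B,0)->write 1,move L,goto D. Now: state=D, head=1, tape[-1..3]=00110 (head:   ^)
Step 6: in state D at pos 1, read 1 -> (D,1)->write 1,move L,goto A. Now: state=A, head=0, tape[-1..3]=00110 (head:  ^)
Step 7: in state A at pos 0, read 0 -> (A,0)->write 0,move R,goto B. Now: state=B, head=1, tape[-1..3]=00110 (head:   ^)
Step 8: in state B at pos 1, read 1 -> (B,1)->write 1,move R,goto B. Now: state=B, head=2, tape[-1..3]=00110 (head:    ^)
Step 9: in state B at pos 2, read 1 -> (B,1)->write 1,move R,goto B. Now: state=B, head=3, tape[-1..4]=001100 (head:     ^)
Step 10: in state B at pos 3, read 0 -> (B,0)->write 1,move L,goto D. Now: state=D, head=2, tape[-1..4]=001110 (head:    ^)
Head positions at steps 0..10: starting at 0, distinct positions visited = {0, 1, 2, 3} -> 4 position(s)

Answer: 4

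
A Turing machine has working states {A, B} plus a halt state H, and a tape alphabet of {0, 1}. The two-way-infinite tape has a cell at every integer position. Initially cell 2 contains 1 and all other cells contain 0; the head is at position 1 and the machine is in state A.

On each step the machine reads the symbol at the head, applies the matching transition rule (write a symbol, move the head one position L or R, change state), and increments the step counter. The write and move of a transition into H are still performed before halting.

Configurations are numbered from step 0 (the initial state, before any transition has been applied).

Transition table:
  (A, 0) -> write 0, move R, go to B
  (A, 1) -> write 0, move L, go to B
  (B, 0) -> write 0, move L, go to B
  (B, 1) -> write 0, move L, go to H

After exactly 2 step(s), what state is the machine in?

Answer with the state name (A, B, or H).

Answer: H

Derivation:
Step 1: in state A at pos 1, read 0 -> (A,0)->write 0,move R,goto B. Now: state=B, head=2, tape[0..3]=0010 (head:   ^)
Step 2: in state B at pos 2, read 1 -> (B,1)->write 0,move L,goto H. Now: state=H, head=1, tape[0..3]=0000 (head:  ^)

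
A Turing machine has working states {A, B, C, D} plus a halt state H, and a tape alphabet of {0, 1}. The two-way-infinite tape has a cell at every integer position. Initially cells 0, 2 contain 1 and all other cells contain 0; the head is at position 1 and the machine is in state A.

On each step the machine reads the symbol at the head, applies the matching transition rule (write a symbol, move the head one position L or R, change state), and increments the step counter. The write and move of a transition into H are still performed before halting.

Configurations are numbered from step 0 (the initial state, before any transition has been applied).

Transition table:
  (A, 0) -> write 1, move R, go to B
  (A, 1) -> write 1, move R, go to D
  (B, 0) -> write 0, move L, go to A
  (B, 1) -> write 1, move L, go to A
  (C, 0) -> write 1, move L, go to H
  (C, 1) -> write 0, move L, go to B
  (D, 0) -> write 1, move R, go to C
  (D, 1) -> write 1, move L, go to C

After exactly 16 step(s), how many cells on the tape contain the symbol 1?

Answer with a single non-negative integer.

Step 1: in state A at pos 1, read 0 -> (A,0)->write 1,move R,goto B. Now: state=B, head=2, tape[-1..3]=01110 (head:    ^)
Step 2: in state B at pos 2, read 1 -> (B,1)->write 1,move L,goto A. Now: state=A, head=1, tape[-1..3]=01110 (head:   ^)
Step 3: in state A at pos 1, read 1 -> (A,1)->write 1,move R,goto D. Now: state=D, head=2, tape[-1..3]=01110 (head:    ^)
Step 4: in state D at pos 2, read 1 -> (D,1)->write 1,move L,goto C. Now: state=C, head=1, tape[-1..3]=01110 (head:   ^)
Step 5: in state C at pos 1, read 1 -> (C,1)->write 0,move L,goto B. Now: state=B, head=0, tape[-1..3]=01010 (head:  ^)
Step 6: in state B at pos 0, read 1 -> (B,1)->write 1,move L,goto A. Now: state=A, head=-1, tape[-2..3]=001010 (head:  ^)
Step 7: in state A at pos -1, read 0 -> (A,0)->write 1,move R,goto B. Now: state=B, head=0, tape[-2..3]=011010 (head:   ^)
Step 8: in state B at pos 0, read 1 -> (B,1)->write 1,move L,goto A. Now: state=A, head=-1, tape[-2..3]=011010 (head:  ^)
Step 9: in state A at pos -1, read 1 -> (A,1)->write 1,move R,goto D. Now: state=D, head=0, tape[-2..3]=011010 (head:   ^)
Step 10: in state D at pos 0, read 1 -> (D,1)->write 1,move L,goto C. Now: state=C, head=-1, tape[-2..3]=011010 (head:  ^)
Step 11: in state C at pos -1, read 1 -> (C,1)->write 0,move L,goto B. Now: state=B, head=-2, tape[-3..3]=0001010 (head:  ^)
Step 12: in state B at pos -2, read 0 -> (B,0)->write 0,move L,goto A. Now: state=A, head=-3, tape[-4..3]=00001010 (head:  ^)
Step 13: in state A at pos -3, read 0 -> (A,0)->write 1,move R,goto B. Now: state=B, head=-2, tape[-4..3]=01001010 (head:   ^)
Step 14: in state B at pos -2, read 0 -> (B,0)->write 0,move L,goto A. Now: state=A, head=-3, tape[-4..3]=01001010 (head:  ^)
Step 15: in state A at pos -3, read 1 -> (A,1)->write 1,move R,goto D. Now: state=D, head=-2, tape[-4..3]=01001010 (head:   ^)
Step 16: in state D at pos -2, read 0 -> (D,0)->write 1,move R,goto C. Now: state=C, head=-1, tape[-4..3]=01101010 (head:    ^)
Cells containing 1 after step 16: {-3, -2, 0, 2} -> 4 cell(s)

Answer: 4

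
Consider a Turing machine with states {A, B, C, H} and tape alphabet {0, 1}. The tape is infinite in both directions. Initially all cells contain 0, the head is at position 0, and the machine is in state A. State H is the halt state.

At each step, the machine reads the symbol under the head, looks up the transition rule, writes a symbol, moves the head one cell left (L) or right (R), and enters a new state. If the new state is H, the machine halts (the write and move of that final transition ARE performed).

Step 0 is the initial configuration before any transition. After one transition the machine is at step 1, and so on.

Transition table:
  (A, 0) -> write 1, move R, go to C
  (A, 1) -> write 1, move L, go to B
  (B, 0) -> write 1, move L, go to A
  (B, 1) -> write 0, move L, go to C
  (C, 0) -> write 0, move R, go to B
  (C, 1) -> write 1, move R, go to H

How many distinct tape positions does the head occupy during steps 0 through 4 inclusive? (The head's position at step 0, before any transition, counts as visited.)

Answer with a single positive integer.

Step 1: in state A at pos 0, read 0 -> (A,0)->write 1,move R,goto C. Now: state=C, head=1, tape[-1..2]=0100 (head:   ^)
Step 2: in state C at pos 1, read 0 -> (C,0)->write 0,move R,goto B. Now: state=B, head=2, tape[-1..3]=01000 (head:    ^)
Step 3: in state B at pos 2, read 0 -> (B,0)->write 1,move L,goto A. Now: state=A, head=1, tape[-1..3]=01010 (head:   ^)
Step 4: in state A at pos 1, read 0 -> (A,0)->write 1,move R,goto C. Now: state=C, head=2, tape[-1..3]=01110 (head:    ^)
Head positions at steps 0..4: starting at 0, distinct positions visited = {0, 1, 2} -> 3 position(s)

Answer: 3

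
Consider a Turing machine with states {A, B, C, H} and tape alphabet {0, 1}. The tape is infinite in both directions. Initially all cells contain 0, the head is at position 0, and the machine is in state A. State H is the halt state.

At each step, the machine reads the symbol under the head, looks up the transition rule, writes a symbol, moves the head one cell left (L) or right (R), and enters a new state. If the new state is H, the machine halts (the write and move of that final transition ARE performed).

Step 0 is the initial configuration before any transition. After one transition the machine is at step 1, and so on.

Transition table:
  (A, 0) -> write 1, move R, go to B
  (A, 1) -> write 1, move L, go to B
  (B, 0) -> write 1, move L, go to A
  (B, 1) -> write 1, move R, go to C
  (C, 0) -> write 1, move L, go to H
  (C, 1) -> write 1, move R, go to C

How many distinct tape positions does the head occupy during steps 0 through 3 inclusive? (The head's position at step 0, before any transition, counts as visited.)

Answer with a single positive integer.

Answer: 3

Derivation:
Step 1: in state A at pos 0, read 0 -> (A,0)->write 1,move R,goto B. Now: state=B, head=1, tape[-1..2]=0100 (head:   ^)
Step 2: in state B at pos 1, read 0 -> (B,0)->write 1,move L,goto A. Now: state=A, head=0, tape[-1..2]=0110 (head:  ^)
Step 3: in state A at pos 0, read 1 -> (A,1)->write 1,move L,goto B. Now: state=B, head=-1, tape[-2..2]=00110 (head:  ^)
Head positions at steps 0..3: starting at 0, distinct positions visited = {-1, 0, 1} -> 3 position(s)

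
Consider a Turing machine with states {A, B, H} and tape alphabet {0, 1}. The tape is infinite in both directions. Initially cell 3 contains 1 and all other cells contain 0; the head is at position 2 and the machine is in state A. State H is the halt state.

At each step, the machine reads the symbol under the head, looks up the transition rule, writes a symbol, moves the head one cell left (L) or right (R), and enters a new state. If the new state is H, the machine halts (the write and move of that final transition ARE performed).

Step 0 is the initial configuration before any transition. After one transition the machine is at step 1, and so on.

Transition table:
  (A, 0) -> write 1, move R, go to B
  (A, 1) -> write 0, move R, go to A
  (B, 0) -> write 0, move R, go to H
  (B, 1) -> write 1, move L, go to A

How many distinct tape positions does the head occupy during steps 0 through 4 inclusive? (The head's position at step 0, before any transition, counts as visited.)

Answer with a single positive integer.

Step 1: in state A at pos 2, read 0 -> (A,0)->write 1,move R,goto B. Now: state=B, head=3, tape[1..4]=0110 (head:   ^)
Step 2: in state B at pos 3, read 1 -> (B,1)->write 1,move L,goto A. Now: state=A, head=2, tape[1..4]=0110 (head:  ^)
Step 3: in state A at pos 2, read 1 -> (A,1)->write 0,move R,goto A. Now: state=A, head=3, tape[1..4]=0010 (head:   ^)
Step 4: in state A at pos 3, read 1 -> (A,1)->write 0,move R,goto A. Now: state=A, head=4, tape[1..5]=00000 (head:    ^)
Head positions at steps 0..4: starting at 2, distinct positions visited = {2, 3, 4} -> 3 position(s)

Answer: 3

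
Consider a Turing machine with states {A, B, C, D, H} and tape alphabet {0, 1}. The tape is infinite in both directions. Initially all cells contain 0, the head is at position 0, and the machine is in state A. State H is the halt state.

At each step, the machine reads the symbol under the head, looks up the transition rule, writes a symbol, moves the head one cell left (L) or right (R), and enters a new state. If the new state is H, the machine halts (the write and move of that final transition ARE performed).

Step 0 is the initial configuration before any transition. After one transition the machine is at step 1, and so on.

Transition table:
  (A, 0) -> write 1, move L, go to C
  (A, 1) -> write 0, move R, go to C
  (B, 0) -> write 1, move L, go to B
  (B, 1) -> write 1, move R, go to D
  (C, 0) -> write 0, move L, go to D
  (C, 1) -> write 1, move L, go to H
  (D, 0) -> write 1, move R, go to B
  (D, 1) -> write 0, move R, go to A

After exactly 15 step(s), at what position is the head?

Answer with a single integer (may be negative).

Step 1: in state A at pos 0, read 0 -> (A,0)->write 1,move L,goto C. Now: state=C, head=-1, tape[-2..1]=0010 (head:  ^)
Step 2: in state C at pos -1, read 0 -> (C,0)->write 0,move L,goto D. Now: state=D, head=-2, tape[-3..1]=00010 (head:  ^)
Step 3: in state D at pos -2, read 0 -> (D,0)->write 1,move R,goto B. Now: state=B, head=-1, tape[-3..1]=01010 (head:   ^)
Step 4: in state B at pos -1, read 0 -> (B,0)->write 1,move L,goto B. Now: state=B, head=-2, tape[-3..1]=01110 (head:  ^)
Step 5: in state B at pos -2, read 1 -> (B,1)->write 1,move R,goto D. Now: state=D, head=-1, tape[-3..1]=01110 (head:   ^)
Step 6: in state D at pos -1, read 1 -> (D,1)->write 0,move R,goto A. Now: state=A, head=0, tape[-3..1]=01010 (head:    ^)
Step 7: in state A at pos 0, read 1 -> (A,1)->write 0,move R,goto C. Now: state=C, head=1, tape[-3..2]=010000 (head:     ^)
Step 8: in state C at pos 1, read 0 -> (C,0)->write 0,move L,goto D. Now: state=D, head=0, tape[-3..2]=010000 (head:    ^)
Step 9: in state D at pos 0, read 0 -> (D,0)->write 1,move R,goto B. Now: state=B, head=1, tape[-3..2]=010100 (head:     ^)
Step 10: in state B at pos 1, read 0 -> (B,0)->write 1,move L,goto B. Now: state=B, head=0, tape[-3..2]=010110 (head:    ^)
Step 11: in state B at pos 0, read 1 -> (B,1)->write 1,move R,goto D. Now: state=D, head=1, tape[-3..2]=010110 (head:     ^)
Step 12: in state D at pos 1, read 1 -> (D,1)->write 0,move R,goto A. Now: state=A, head=2, tape[-3..3]=0101000 (head:      ^)
Step 13: in state A at pos 2, read 0 -> (A,0)->write 1,move L,goto C. Now: state=C, head=1, tape[-3..3]=0101010 (head:     ^)
Step 14: in state C at pos 1, read 0 -> (C,0)->write 0,move L,goto D. Now: state=D, head=0, tape[-3..3]=0101010 (head:    ^)
Step 15: in state D at pos 0, read 1 -> (D,1)->write 0,move R,goto A. Now: state=A, head=1, tape[-3..3]=0100010 (head:     ^)

Answer: 1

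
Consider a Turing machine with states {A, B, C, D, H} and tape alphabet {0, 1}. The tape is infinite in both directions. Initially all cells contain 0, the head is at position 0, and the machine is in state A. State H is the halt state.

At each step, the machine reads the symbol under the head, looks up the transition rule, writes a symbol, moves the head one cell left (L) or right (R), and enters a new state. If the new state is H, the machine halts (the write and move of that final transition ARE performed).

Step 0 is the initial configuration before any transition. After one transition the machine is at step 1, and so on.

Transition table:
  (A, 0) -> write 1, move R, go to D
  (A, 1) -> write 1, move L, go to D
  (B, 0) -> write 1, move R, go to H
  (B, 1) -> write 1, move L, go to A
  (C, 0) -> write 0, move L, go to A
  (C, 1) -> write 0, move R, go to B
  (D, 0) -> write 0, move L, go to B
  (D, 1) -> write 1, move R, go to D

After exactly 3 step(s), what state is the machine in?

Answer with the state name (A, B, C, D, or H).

Answer: A

Derivation:
Step 1: in state A at pos 0, read 0 -> (A,0)->write 1,move R,goto D. Now: state=D, head=1, tape[-1..2]=0100 (head:   ^)
Step 2: in state D at pos 1, read 0 -> (D,0)->write 0,move L,goto B. Now: state=B, head=0, tape[-1..2]=0100 (head:  ^)
Step 3: in state B at pos 0, read 1 -> (B,1)->write 1,move L,goto A. Now: state=A, head=-1, tape[-2..2]=00100 (head:  ^)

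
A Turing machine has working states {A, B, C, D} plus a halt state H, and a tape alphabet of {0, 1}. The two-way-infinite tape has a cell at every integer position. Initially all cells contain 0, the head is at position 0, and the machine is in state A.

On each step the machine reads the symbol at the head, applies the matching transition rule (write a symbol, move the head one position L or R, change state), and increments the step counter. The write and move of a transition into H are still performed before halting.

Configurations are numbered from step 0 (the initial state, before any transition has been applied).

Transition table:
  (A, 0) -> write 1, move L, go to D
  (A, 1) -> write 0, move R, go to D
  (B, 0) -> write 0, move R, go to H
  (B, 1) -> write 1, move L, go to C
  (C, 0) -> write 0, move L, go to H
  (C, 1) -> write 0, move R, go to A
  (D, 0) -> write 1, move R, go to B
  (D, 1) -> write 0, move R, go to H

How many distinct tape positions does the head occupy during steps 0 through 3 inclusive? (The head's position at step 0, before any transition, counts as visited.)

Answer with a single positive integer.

Answer: 2

Derivation:
Step 1: in state A at pos 0, read 0 -> (A,0)->write 1,move L,goto D. Now: state=D, head=-1, tape[-2..1]=0010 (head:  ^)
Step 2: in state D at pos -1, read 0 -> (D,0)->write 1,move R,goto B. Now: state=B, head=0, tape[-2..1]=0110 (head:   ^)
Step 3: in state B at pos 0, read 1 -> (B,1)->write 1,move L,goto C. Now: state=C, head=-1, tape[-2..1]=0110 (head:  ^)
Head positions at steps 0..3: starting at 0, distinct positions visited = {-1, 0} -> 2 position(s)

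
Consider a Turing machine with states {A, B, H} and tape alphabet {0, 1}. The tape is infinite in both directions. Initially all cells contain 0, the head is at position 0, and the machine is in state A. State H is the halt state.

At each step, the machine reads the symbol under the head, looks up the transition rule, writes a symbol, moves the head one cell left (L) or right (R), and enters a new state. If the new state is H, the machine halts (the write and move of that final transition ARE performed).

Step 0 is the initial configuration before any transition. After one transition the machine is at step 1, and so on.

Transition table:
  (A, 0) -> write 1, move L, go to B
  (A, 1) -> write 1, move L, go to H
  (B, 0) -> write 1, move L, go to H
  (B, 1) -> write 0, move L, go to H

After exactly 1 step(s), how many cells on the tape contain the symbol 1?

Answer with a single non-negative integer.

Answer: 1

Derivation:
Step 1: in state A at pos 0, read 0 -> (A,0)->write 1,move L,goto B. Now: state=B, head=-1, tape[-2..1]=0010 (head:  ^)
Cells containing 1 after step 1: {0} -> 1 cell(s)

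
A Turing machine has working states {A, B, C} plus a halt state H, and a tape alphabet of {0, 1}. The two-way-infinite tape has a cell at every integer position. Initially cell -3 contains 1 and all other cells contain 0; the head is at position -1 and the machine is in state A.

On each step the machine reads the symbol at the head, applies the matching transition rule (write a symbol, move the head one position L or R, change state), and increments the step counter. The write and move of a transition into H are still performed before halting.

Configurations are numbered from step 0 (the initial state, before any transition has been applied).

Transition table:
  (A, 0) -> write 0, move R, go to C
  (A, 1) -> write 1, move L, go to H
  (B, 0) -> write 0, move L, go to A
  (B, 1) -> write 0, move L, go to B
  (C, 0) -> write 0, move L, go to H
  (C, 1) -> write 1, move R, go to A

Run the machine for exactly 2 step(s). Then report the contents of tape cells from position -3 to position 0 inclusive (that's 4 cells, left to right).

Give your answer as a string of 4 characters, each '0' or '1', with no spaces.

Step 1: in state A at pos -1, read 0 -> (A,0)->write 0,move R,goto C. Now: state=C, head=0, tape[-4..1]=010000 (head:     ^)
Step 2: in state C at pos 0, read 0 -> (C,0)->write 0,move L,goto H. Now: state=H, head=-1, tape[-4..1]=010000 (head:    ^)

Answer: 1000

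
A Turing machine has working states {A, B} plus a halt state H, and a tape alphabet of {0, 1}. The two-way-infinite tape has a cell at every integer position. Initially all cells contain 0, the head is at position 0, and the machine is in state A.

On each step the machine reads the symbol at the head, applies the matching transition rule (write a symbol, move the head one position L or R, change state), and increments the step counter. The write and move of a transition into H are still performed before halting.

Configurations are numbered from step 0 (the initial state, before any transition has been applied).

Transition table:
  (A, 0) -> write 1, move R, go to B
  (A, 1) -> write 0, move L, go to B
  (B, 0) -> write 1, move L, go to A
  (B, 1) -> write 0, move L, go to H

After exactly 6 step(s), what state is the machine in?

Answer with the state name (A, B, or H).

Step 1: in state A at pos 0, read 0 -> (A,0)->write 1,move R,goto B. Now: state=B, head=1, tape[-1..2]=0100 (head:   ^)
Step 2: in state B at pos 1, read 0 -> (B,0)->write 1,move L,goto A. Now: state=A, head=0, tape[-1..2]=0110 (head:  ^)
Step 3: in state A at pos 0, read 1 -> (A,1)->write 0,move L,goto B. Now: state=B, head=-1, tape[-2..2]=00010 (head:  ^)
Step 4: in state B at pos -1, read 0 -> (B,0)->write 1,move L,goto A. Now: state=A, head=-2, tape[-3..2]=001010 (head:  ^)
Step 5: in state A at pos -2, read 0 -> (A,0)->write 1,move R,goto B. Now: state=B, head=-1, tape[-3..2]=011010 (head:   ^)
Step 6: in state B at pos -1, read 1 -> (B,1)->write 0,move L,goto H. Now: state=H, head=-2, tape[-3..2]=010010 (head:  ^)

Answer: H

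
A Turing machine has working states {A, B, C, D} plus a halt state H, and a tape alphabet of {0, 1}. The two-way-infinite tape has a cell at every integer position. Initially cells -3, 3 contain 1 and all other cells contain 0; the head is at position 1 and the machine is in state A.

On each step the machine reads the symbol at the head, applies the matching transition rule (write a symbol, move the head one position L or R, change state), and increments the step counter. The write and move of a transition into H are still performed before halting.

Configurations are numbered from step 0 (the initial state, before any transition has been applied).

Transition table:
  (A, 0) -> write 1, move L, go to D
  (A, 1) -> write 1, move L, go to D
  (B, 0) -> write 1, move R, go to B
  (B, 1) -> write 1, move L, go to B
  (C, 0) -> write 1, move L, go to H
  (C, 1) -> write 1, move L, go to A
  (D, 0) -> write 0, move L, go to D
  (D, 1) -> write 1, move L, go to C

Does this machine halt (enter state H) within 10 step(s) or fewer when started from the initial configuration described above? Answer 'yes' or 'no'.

Answer: yes

Derivation:
Step 1: in state A at pos 1, read 0 -> (A,0)->write 1,move L,goto D. Now: state=D, head=0, tape[-4..4]=010001010 (head:     ^)
Step 2: in state D at pos 0, read 0 -> (D,0)->write 0,move L,goto D. Now: state=D, head=-1, tape[-4..4]=010001010 (head:    ^)
Step 3: in state D at pos -1, read 0 -> (D,0)->write 0,move L,goto D. Now: state=D, head=-2, tape[-4..4]=010001010 (head:   ^)
Step 4: in state D at pos -2, read 0 -> (D,0)->write 0,move L,goto D. Now: state=D, head=-3, tape[-4..4]=010001010 (head:  ^)
Step 5: in state D at pos -3, read 1 -> (D,1)->write 1,move L,goto C. Now: state=C, head=-4, tape[-5..4]=0010001010 (head:  ^)
Step 6: in state C at pos -4, read 0 -> (C,0)->write 1,move L,goto H. Now: state=H, head=-5, tape[-6..4]=00110001010 (head:  ^)
State H reached at step 6; 6 <= 10 -> yes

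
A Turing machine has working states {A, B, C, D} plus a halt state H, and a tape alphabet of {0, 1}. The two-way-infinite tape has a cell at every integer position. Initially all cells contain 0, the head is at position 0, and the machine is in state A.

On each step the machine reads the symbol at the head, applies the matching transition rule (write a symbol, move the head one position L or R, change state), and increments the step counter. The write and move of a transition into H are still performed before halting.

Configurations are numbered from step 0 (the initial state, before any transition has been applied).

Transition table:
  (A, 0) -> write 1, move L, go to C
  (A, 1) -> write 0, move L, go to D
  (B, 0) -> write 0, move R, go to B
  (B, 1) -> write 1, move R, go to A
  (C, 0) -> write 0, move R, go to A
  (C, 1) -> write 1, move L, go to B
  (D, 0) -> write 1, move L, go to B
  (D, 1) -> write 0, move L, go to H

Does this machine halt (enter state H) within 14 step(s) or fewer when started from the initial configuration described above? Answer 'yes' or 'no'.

Step 1: in state A at pos 0, read 0 -> (A,0)->write 1,move L,goto C. Now: state=C, head=-1, tape[-2..1]=0010 (head:  ^)
Step 2: in state C at pos -1, read 0 -> (C,0)->write 0,move R,goto A. Now: state=A, head=0, tape[-2..1]=0010 (head:   ^)
Step 3: in state A at pos 0, read 1 -> (A,1)->write 0,move L,goto D. Now: state=D, head=-1, tape[-2..1]=0000 (head:  ^)
Step 4: in state D at pos -1, read 0 -> (D,0)->write 1,move L,goto B. Now: state=B, head=-2, tape[-3..1]=00100 (head:  ^)
Step 5: in state B at pos -2, read 0 -> (B,0)->write 0,move R,goto B. Now: state=B, head=-1, tape[-3..1]=00100 (head:   ^)
Step 6: in state B at pos -1, read 1 -> (B,1)->write 1,move R,goto A. Now: state=A, head=0, tape[-3..1]=00100 (head:    ^)
Step 7: in state A at pos 0, read 0 -> (A,0)->write 1,move L,goto C. Now: state=C, head=-1, tape[-3..1]=00110 (head:   ^)
Step 8: in state C at pos -1, read 1 -> (C,1)->write 1,move L,goto B. Now: state=B, head=-2, tape[-3..1]=00110 (head:  ^)
Step 9: in state B at pos -2, read 0 -> (B,0)->write 0,move R,goto B. Now: state=B, head=-1, tape[-3..1]=00110 (head:   ^)
Step 10: in state B at pos -1, read 1 -> (B,1)->write 1,move R,goto A. Now: state=A, head=0, tape[-3..1]=00110 (head:    ^)
Step 11: in state A at pos 0, read 1 -> (A,1)->write 0,move L,goto D. Now: state=D, head=-1, tape[-3..1]=00100 (head:   ^)
Step 12: in state D at pos -1, read 1 -> (D,1)->write 0,move L,goto H. Now: state=H, head=-2, tape[-3..1]=00000 (head:  ^)
State H reached at step 12; 12 <= 14 -> yes

Answer: yes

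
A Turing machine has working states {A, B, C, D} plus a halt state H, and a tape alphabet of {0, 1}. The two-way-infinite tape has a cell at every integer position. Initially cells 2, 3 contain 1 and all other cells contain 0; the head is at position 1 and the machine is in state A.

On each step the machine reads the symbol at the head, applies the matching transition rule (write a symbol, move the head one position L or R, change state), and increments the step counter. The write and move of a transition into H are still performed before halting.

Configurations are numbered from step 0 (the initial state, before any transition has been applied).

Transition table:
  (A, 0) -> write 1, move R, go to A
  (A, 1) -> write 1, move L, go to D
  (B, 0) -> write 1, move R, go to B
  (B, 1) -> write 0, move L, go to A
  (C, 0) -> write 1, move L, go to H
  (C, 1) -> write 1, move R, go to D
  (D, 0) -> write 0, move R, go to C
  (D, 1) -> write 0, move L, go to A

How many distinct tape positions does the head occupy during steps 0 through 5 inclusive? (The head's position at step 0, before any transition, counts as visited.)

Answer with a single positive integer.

Step 1: in state A at pos 1, read 0 -> (A,0)->write 1,move R,goto A. Now: state=A, head=2, tape[0..4]=01110 (head:   ^)
Step 2: in state A at pos 2, read 1 -> (A,1)->write 1,move L,goto D. Now: state=D, head=1, tape[0..4]=01110 (head:  ^)
Step 3: in state D at pos 1, read 1 -> (D,1)->write 0,move L,goto A. Now: state=A, head=0, tape[-1..4]=000110 (head:  ^)
Step 4: in state A at pos 0, read 0 -> (A,0)->write 1,move R,goto A. Now: state=A, head=1, tape[-1..4]=010110 (head:   ^)
Step 5: in state A at pos 1, read 0 -> (A,0)->write 1,move R,goto A. Now: state=A, head=2, tape[-1..4]=011110 (head:    ^)
Head positions at steps 0..5: starting at 1, distinct positions visited = {0, 1, 2} -> 3 position(s)

Answer: 3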